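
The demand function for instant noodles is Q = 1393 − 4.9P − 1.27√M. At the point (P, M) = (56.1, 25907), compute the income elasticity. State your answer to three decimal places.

At P = 56.1, M = 25907: Q = 913.695.
Holding P constant, ∂Q/∂M = -1.27/(2√M) = -0.00394516.
η_M = (∂Q/∂M)·(M/Q) = -0.00394516 × (25907/913.695) = -0.112.

-0.112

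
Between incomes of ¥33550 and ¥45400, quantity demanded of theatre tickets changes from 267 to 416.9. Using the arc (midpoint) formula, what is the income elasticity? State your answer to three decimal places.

ΔQ = 416.9 − 267 = 149.9; midpoint Q̄ = (267 + 416.9)/2 = 341.95.
ΔI = 45400 − 33550 = 11850; midpoint Ī = (33550 + 45400)/2 = 39475.
η = (ΔQ/Q̄) ÷ (ΔI/Ī) = (149.9/341.95) ÷ (11850/39475) = 1.460.

1.460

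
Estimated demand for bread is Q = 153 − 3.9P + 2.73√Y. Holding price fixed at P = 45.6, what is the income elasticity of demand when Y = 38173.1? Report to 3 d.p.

At P = 45.6, Y = 38173.1: Q = 508.546.
Holding P constant, ∂Q/∂Y = 2.73/(2√Y) = 0.00698641.
η_Y = (∂Q/∂Y)·(Y/Q) = 0.00698641 × (38173.1/508.546) = 0.524.

0.524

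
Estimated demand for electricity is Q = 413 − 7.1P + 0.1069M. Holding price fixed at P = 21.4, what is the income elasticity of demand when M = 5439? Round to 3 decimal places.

At P = 21.4, M = 5439: Q = 842.489.
Holding P constant, ∂Q/∂M = 0.1069.
η_M = (∂Q/∂M)·(M/Q) = 0.1069 × (5439/842.489) = 0.690.

0.690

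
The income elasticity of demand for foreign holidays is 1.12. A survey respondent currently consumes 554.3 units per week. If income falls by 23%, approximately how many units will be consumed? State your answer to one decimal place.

411.5

%ΔQ ≈ η × %ΔI = 1.12 × (-23%) = -25.76%.
New Q ≈ 554.3 × (1 − 0.2576) = 411.5.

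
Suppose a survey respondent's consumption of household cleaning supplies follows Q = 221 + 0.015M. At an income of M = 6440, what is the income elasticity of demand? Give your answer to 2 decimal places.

0.30

At M = 6440: Q = 317.600.
dQ/dM = 0.015.
η = (dQ/dM)·(M/Q) = 0.015 × (6440/317.600) = 0.30.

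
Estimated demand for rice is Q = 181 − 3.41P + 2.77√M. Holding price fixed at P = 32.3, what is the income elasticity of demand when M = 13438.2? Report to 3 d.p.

0.410

At P = 32.3, M = 13438.2: Q = 391.964.
Holding P constant, ∂Q/∂M = 2.77/(2√M) = 0.0119476.
η_M = (∂Q/∂M)·(M/Q) = 0.0119476 × (13438.2/391.964) = 0.410.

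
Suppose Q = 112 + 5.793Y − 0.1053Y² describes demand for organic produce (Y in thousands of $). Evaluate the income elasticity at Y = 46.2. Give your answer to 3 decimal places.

-1.174

At Y = 46.2: Q = 154.8801.
dQ/dY = 5.793 − 0.2106Y = -3.93672.
η = (dQ/dY)·(Y/Q) = -3.93672 × (46.2/154.8801) = -1.174.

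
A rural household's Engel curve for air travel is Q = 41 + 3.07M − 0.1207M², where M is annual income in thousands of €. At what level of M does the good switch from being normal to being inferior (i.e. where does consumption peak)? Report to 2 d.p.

dQ/dM = 3.07 − 0.2414M.
The good is inferior where dQ/dM < 0. Setting dQ/dM = 0 gives M = 3.07 / 0.2414 = 12.72.

12.72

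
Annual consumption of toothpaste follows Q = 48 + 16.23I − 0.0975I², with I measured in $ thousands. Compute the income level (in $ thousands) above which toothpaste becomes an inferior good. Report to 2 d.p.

83.23

dQ/dI = 16.23 − 0.195I.
The good is inferior where dQ/dI < 0. Setting dQ/dI = 0 gives I = 16.23 / 0.195 = 83.23.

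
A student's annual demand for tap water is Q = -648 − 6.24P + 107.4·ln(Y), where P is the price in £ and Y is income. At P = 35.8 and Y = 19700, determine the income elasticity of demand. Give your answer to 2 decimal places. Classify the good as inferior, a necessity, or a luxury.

0.56 (necessity)

At P = 35.8, Y = 19700: Q = 190.619.
Holding P constant, ∂Q/∂Y = 107.4/Y = 0.00545178.
η_Y = (∂Q/∂Y)·(Y/Q) = 0.00545178 × (19700/190.619) = 0.56.
Since 0 < η < 1, this is a necessity.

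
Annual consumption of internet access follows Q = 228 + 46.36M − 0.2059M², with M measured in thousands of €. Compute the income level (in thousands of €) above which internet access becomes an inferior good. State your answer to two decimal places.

dQ/dM = 46.36 − 0.4118M.
The good is inferior where dQ/dM < 0. Setting dQ/dM = 0 gives M = 46.36 / 0.4118 = 112.58.

112.58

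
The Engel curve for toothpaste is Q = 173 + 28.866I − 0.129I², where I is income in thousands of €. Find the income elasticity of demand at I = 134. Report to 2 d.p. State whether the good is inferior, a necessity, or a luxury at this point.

At I = 134: Q = 1724.7200.
dQ/dI = 28.866 − 0.258I = -5.70600.
η = (dQ/dI)·(I/Q) = -5.70600 × (134/1724.7200) = -0.44.
η < 0 ⇒ inferior good.

-0.44 (inferior good)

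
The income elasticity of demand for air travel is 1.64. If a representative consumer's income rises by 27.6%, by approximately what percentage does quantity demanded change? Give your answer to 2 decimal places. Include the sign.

45.26%

%ΔQ ≈ η × %ΔI = 1.64 × 27.6% = 45.26%.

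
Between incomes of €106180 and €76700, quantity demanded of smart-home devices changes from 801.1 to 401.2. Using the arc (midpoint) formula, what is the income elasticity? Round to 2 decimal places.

ΔQ = 401.2 − 801.1 = -399.9; midpoint Q̄ = (801.1 + 401.2)/2 = 601.15.
ΔI = 76700 − 106180 = -29480; midpoint Ī = (106180 + 76700)/2 = 91440.
η = (ΔQ/Q̄) ÷ (ΔI/Ī) = (-399.9/601.15) ÷ (-29480/91440) = 2.06.

2.06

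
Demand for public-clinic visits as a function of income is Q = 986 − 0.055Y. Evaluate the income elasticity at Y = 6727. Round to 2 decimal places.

-0.60

At Y = 6727: Q = 616.015.
dQ/dY = −0.055.
η = (dQ/dY)·(Y/Q) = -0.055 × (6727/616.015) = -0.60.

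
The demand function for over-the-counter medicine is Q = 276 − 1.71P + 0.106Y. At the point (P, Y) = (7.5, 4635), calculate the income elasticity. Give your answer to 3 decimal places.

0.651

At P = 7.5, Y = 4635: Q = 754.485.
Holding P constant, ∂Q/∂Y = 0.106.
η_Y = (∂Q/∂Y)·(Y/Q) = 0.106 × (4635/754.485) = 0.651.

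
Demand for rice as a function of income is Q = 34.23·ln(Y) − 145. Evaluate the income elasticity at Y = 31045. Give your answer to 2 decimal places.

At Y = 31045: Q = 209.047.
dQ/dY = 34.23/Y = 0.00110259 at this income.
η = (dQ/dY)·(Y/Q) = 0.00110259 × (31045/209.047) = 0.16.

0.16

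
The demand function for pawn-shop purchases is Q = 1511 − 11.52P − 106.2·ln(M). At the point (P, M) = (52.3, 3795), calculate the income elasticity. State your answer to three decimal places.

-3.193

At P = 52.3, M = 3795: Q = 33.263.
Holding P constant, ∂Q/∂M = -106.2/M = -0.0279842.
η_M = (∂Q/∂M)·(M/Q) = -0.0279842 × (3795/33.263) = -3.193.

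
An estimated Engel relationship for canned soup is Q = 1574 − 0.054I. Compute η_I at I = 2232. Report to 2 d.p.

At I = 2232: Q = 1453.472.
dQ/dI = −0.054.
η = (dQ/dI)·(I/Q) = -0.054 × (2232/1453.472) = -0.08.

-0.08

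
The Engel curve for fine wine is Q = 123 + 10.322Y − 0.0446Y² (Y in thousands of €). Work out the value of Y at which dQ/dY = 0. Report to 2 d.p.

dQ/dY = 10.322 − 0.0892Y.
The good is inferior where dQ/dY < 0. Setting dQ/dY = 0 gives Y = 10.322 / 0.0892 = 115.72.

115.72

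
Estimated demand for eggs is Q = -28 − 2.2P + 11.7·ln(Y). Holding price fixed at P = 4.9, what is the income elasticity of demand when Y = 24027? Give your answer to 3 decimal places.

0.148

At P = 4.9, Y = 24027: Q = 79.237.
Holding P constant, ∂Q/∂Y = 11.7/Y = 0.000486952.
η_Y = (∂Q/∂Y)·(Y/Q) = 0.000486952 × (24027/79.237) = 0.148.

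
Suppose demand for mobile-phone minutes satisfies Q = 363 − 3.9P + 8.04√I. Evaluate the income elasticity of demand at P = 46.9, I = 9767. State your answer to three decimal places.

0.408

At P = 46.9, I = 9767: Q = 974.668.
Holding P constant, ∂Q/∂I = 8.04/(2√I) = 0.0406767.
η_I = (∂Q/∂I)·(I/Q) = 0.0406767 × (9767/974.668) = 0.408.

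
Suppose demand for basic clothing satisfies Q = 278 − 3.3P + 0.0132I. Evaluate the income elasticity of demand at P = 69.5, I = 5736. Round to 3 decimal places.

0.609

At P = 69.5, I = 5736: Q = 124.365.
Holding P constant, ∂Q/∂I = 0.0132.
η_I = (∂Q/∂I)·(I/Q) = 0.0132 × (5736/124.365) = 0.609.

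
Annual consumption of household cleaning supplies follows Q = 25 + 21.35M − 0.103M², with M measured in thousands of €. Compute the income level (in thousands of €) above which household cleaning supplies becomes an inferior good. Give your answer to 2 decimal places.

103.64

dQ/dM = 21.35 − 0.206M.
The good is inferior where dQ/dM < 0. Setting dQ/dM = 0 gives M = 21.35 / 0.206 = 103.64.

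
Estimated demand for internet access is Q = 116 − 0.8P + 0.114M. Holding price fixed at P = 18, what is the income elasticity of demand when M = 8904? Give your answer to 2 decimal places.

At P = 18, M = 8904: Q = 1116.656.
Holding P constant, ∂Q/∂M = 0.114.
η_M = (∂Q/∂M)·(M/Q) = 0.114 × (8904/1116.656) = 0.91.

0.91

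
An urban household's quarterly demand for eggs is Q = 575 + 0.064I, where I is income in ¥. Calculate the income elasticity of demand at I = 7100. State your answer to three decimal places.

At I = 7100: Q = 1029.400.
dQ/dI = 0.064.
η = (dQ/dI)·(I/Q) = 0.064 × (7100/1029.400) = 0.441.

0.441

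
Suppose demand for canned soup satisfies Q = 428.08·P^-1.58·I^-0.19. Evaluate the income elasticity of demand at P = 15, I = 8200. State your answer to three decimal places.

-0.190

For a multiplicative demand Q = A·P^α·I^β, the income elasticity is β everywhere.
Here β = -0.19, so η = -0.190.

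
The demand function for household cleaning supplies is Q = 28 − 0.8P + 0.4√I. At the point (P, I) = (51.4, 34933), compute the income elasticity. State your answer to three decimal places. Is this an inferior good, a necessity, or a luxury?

At P = 51.4, I = 34933: Q = 61.641.
Holding P constant, ∂Q/∂I = 0.4/(2√I) = 0.00107007.
η_I = (∂Q/∂I)·(I/Q) = 0.00107007 × (34933/61.641) = 0.606.
Since 0 < η < 1, this is a necessity.

0.606 (necessity)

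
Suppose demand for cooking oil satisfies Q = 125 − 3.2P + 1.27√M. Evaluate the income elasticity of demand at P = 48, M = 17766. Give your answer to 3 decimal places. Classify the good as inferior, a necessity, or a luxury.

At P = 48, M = 17766: Q = 140.677.
Holding P constant, ∂Q/∂M = 1.27/(2√M) = 0.00476408.
η_M = (∂Q/∂M)·(M/Q) = 0.00476408 × (17766/140.677) = 0.602.
Since 0 < η < 1, this is a necessity.

0.602 (necessity)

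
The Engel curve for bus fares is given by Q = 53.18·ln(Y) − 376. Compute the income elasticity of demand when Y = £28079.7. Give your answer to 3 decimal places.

0.315

At Y = 28079.7: Q = 168.712.
dQ/dY = 53.18/Y = 0.00189389 at this income.
η = (dQ/dY)·(Y/Q) = 0.00189389 × (28079.7/168.712) = 0.315.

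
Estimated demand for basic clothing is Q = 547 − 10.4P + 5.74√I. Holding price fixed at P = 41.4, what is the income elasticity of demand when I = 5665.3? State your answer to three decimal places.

At P = 41.4, I = 5665.3: Q = 548.479.
Holding P constant, ∂Q/∂I = 5.74/(2√I) = 0.0381303.
η_I = (∂Q/∂I)·(I/Q) = 0.0381303 × (5665.3/548.479) = 0.394.

0.394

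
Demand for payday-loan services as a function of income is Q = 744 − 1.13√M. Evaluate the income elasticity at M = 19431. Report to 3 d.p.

-0.134

At M = 19431: Q = 586.484.
dQ/dM = -1.13/(2√M) = -0.00405323 at this income.
η = (dQ/dM)·(M/Q) = -0.00405323 × (19431/586.484) = -0.134.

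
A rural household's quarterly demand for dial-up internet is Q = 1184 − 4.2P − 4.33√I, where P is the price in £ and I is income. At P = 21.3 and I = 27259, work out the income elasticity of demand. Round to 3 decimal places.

-0.942

At P = 21.3, I = 27259: Q = 379.644.
Holding P constant, ∂Q/∂I = -4.33/(2√I) = -0.013113.
η_I = (∂Q/∂I)·(I/Q) = -0.013113 × (27259/379.644) = -0.942.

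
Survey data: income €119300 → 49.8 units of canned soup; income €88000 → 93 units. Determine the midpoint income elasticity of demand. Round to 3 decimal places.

-2.004

ΔQ = 93 − 49.8 = 43.2; midpoint Q̄ = (49.8 + 93)/2 = 71.4.
ΔI = 88000 − 119300 = -31300; midpoint Ī = (119300 + 88000)/2 = 103650.
η = (ΔQ/Q̄) ÷ (ΔI/Ī) = (43.2/71.4) ÷ (-31300/103650) = -2.004.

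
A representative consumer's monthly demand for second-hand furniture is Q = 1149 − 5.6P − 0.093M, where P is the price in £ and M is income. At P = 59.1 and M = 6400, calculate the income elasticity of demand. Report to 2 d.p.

-2.67

At P = 59.1, M = 6400: Q = 222.840.
Holding P constant, ∂Q/∂M = −0.093.
η_M = (∂Q/∂M)·(M/Q) = -0.093 × (6400/222.840) = -2.67.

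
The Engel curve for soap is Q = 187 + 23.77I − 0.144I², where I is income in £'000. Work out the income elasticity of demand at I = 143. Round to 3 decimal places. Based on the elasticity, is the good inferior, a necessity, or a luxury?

-3.882 (inferior good)

At I = 143: Q = 641.4540.
dQ/dI = 23.77 − 0.288I = -17.41400.
η = (dQ/dI)·(I/Q) = -17.41400 × (143/641.4540) = -3.882.
η < 0 ⇒ inferior good.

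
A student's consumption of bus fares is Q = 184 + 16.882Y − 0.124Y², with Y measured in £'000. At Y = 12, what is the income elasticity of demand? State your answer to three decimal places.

At Y = 12: Q = 368.7280.
dQ/dY = 16.882 − 0.248Y = 13.90600.
η = (dQ/dY)·(Y/Q) = 13.90600 × (12/368.7280) = 0.453.

0.453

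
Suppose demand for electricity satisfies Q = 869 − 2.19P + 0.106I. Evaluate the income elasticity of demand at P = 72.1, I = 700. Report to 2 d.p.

At P = 72.1, I = 700: Q = 785.301.
Holding P constant, ∂Q/∂I = 0.106.
η_I = (∂Q/∂I)·(I/Q) = 0.106 × (700/785.301) = 0.09.

0.09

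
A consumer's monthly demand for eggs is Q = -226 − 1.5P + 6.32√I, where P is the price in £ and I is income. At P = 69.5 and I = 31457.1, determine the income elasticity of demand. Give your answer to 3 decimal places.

0.709

At P = 69.5, I = 31457.1: Q = 790.675.
Holding P constant, ∂Q/∂I = 6.32/(2√I) = 0.0178167.
η_I = (∂Q/∂I)·(I/Q) = 0.0178167 × (31457.1/790.675) = 0.709.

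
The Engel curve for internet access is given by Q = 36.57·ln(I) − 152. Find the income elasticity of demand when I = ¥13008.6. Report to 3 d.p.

At I = 13008.6: Q = 194.441.
dQ/dI = 36.57/I = 0.00281122 at this income.
η = (dQ/dI)·(I/Q) = 0.00281122 × (13008.6/194.441) = 0.188.

0.188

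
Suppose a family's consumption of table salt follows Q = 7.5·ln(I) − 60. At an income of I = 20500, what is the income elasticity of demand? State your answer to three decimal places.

At I = 20500: Q = 14.461.
dQ/dI = 7.5/I = 0.000365854 at this income.
η = (dQ/dI)·(I/Q) = 0.000365854 × (20500/14.461) = 0.519.

0.519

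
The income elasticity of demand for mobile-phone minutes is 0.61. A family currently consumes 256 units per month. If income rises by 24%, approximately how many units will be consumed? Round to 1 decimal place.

%ΔQ ≈ η × %ΔI = 0.61 × 24% = 14.64%.
New Q ≈ 256 × (1 + 0.1464) = 293.5.

293.5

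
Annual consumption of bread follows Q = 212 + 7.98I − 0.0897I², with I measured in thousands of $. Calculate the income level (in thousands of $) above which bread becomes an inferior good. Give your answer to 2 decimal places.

44.48

dQ/dI = 7.98 − 0.1794I.
The good is inferior where dQ/dI < 0. Setting dQ/dI = 0 gives I = 7.98 / 0.1794 = 44.48.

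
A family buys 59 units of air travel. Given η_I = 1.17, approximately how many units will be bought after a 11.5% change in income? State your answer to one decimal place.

66.9

%ΔQ ≈ η × %ΔI = 1.17 × 11.5% = 13.455%.
New Q ≈ 59 × (1 + 0.13455) = 66.9.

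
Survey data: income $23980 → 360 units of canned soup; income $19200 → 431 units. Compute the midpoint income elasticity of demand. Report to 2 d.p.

ΔQ = 431 − 360 = 71; midpoint Q̄ = (360 + 431)/2 = 395.5.
ΔI = 19200 − 23980 = -4780; midpoint Ī = (23980 + 19200)/2 = 21590.
η = (ΔQ/Q̄) ÷ (ΔI/Ī) = (71/395.5) ÷ (-4780/21590) = -0.81.

-0.81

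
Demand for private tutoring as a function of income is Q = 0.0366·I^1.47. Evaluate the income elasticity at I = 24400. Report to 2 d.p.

For Q = A·I^β the income elasticity is constant and equal to β.
Here β = 1.47, so η = 1.47.

1.47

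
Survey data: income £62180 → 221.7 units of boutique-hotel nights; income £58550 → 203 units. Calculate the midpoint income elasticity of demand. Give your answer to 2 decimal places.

ΔQ = 203 − 221.7 = -18.7; midpoint Q̄ = (221.7 + 203)/2 = 212.35.
ΔI = 58550 − 62180 = -3630; midpoint Ī = (62180 + 58550)/2 = 60365.
η = (ΔQ/Q̄) ÷ (ΔI/Ī) = (-18.7/212.35) ÷ (-3630/60365) = 1.46.

1.46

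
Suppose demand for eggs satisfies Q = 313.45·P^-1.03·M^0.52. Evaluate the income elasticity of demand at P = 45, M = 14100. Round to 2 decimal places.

For a multiplicative demand Q = A·P^α·M^β, the income elasticity is β everywhere.
Here β = 0.52, so η = 0.52.

0.52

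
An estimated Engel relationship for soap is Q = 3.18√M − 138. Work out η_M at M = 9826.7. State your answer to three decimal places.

0.889

At M = 9826.7: Q = 177.232.
dQ/dM = 3.18/(2√M) = 0.0160396 at this income.
η = (dQ/dM)·(M/Q) = 0.0160396 × (9826.7/177.232) = 0.889.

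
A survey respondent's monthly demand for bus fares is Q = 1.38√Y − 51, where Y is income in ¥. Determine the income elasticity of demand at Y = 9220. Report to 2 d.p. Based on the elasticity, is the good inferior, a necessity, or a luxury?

0.81 (necessity)

At Y = 9220: Q = 81.509.
dQ/dY = 1.38/(2√Y) = 0.00718594 at this income.
η = (dQ/dY)·(Y/Q) = 0.00718594 × (9220/81.509) = 0.81.
Since 0 < η < 1, the good is a necessity.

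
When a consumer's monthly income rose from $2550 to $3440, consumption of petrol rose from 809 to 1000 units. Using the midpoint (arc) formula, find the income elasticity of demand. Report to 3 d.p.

ΔQ = 1000 − 809 = 191; midpoint Q̄ = (809 + 1000)/2 = 904.5.
ΔI = 3440 − 2550 = 890; midpoint Ī = (2550 + 3440)/2 = 2995.
η = (ΔQ/Q̄) ÷ (ΔI/Ī) = (191/904.5) ÷ (890/2995) = 0.711.

0.711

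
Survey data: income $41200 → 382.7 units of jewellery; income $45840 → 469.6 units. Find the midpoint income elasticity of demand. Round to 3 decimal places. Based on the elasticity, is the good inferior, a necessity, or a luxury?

1.913 (luxury)

ΔQ = 469.6 − 382.7 = 86.9; midpoint Q̄ = (382.7 + 469.6)/2 = 426.15.
ΔI = 45840 − 41200 = 4640; midpoint Ī = (41200 + 45840)/2 = 43520.
η = (ΔQ/Q̄) ÷ (ΔI/Ī) = (86.9/426.15) ÷ (4640/43520) = 1.913.
η > 1 ⇒ luxury.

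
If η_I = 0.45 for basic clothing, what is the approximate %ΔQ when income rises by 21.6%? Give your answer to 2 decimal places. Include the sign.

%ΔQ ≈ η × %ΔI = 0.45 × 21.6% = 9.72%.

9.72%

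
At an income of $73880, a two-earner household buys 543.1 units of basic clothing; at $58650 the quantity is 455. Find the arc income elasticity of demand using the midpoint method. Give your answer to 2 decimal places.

ΔQ = 455 − 543.1 = -88.1; midpoint Q̄ = (543.1 + 455)/2 = 499.05.
ΔI = 58650 − 73880 = -15230; midpoint Ī = (73880 + 58650)/2 = 66265.
η = (ΔQ/Q̄) ÷ (ΔI/Ī) = (-88.1/499.05) ÷ (-15230/66265) = 0.77.

0.77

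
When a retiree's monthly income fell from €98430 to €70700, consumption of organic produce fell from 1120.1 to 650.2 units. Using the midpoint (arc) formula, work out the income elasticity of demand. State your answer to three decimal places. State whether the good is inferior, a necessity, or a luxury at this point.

ΔQ = 650.2 − 1120.1 = -469.9; midpoint Q̄ = (1120.1 + 650.2)/2 = 885.15.
ΔI = 70700 − 98430 = -27730; midpoint Ī = (98430 + 70700)/2 = 84565.
η = (ΔQ/Q̄) ÷ (ΔI/Ī) = (-469.9/885.15) ÷ (-27730/84565) = 1.619.
η > 1 ⇒ luxury.

1.619 (luxury)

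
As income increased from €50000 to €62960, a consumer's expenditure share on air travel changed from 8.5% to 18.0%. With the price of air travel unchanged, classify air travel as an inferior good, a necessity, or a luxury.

The budget share rises as income rises, so η > 1.

luxury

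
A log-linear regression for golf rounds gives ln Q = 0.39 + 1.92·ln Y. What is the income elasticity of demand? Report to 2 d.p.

1.92

In a log-linear demand, the coefficient on ln Y is the income elasticity.
So η = 1.92.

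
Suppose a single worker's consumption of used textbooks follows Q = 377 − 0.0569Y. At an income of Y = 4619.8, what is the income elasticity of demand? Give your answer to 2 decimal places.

-2.30

At Y = 4619.8: Q = 114.133.
dQ/dY = −0.0569.
η = (dQ/dY)·(Y/Q) = -0.0569 × (4619.8/114.133) = -2.30.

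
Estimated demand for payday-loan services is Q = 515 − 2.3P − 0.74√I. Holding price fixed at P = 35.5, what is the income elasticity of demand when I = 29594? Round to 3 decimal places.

At P = 35.5, I = 29594: Q = 306.048.
Holding P constant, ∂Q/∂I = -0.74/(2√I) = -0.0021508.
η_I = (∂Q/∂I)·(I/Q) = -0.0021508 × (29594/306.048) = -0.208.

-0.208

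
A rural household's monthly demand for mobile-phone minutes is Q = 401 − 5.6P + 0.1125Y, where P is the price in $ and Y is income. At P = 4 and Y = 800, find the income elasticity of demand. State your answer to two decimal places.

0.19

At P = 4, Y = 800: Q = 468.600.
Holding P constant, ∂Q/∂Y = 0.1125.
η_Y = (∂Q/∂Y)·(Y/Q) = 0.1125 × (800/468.600) = 0.19.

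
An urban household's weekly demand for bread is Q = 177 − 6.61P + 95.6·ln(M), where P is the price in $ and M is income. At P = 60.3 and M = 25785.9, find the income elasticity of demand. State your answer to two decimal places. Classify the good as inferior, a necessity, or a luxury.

0.13 (necessity)

At P = 60.3, M = 25785.9: Q = 749.482.
Holding P constant, ∂Q/∂M = 95.6/M = 0.00370745.
η_M = (∂Q/∂M)·(M/Q) = 0.00370745 × (25785.9/749.482) = 0.13.
Since 0 < η < 1, this is a necessity.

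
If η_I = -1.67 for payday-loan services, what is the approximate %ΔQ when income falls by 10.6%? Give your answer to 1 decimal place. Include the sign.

%ΔQ ≈ η × %ΔI = -1.67 × (-10.6%) = 17.7%.

17.7%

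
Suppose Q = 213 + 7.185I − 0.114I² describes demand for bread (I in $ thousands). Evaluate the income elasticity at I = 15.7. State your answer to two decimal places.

At I = 15.7: Q = 297.7046.
dQ/dI = 7.185 − 0.228I = 3.60540.
η = (dQ/dI)·(I/Q) = 3.60540 × (15.7/297.7046) = 0.19.

0.19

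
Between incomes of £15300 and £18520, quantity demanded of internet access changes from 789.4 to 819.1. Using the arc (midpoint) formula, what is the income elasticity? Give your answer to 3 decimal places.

0.194

ΔQ = 819.1 − 789.4 = 29.7; midpoint Q̄ = (789.4 + 819.1)/2 = 804.25.
ΔI = 18520 − 15300 = 3220; midpoint Ī = (15300 + 18520)/2 = 16910.
η = (ΔQ/Q̄) ÷ (ΔI/Ī) = (29.7/804.25) ÷ (3220/16910) = 0.194.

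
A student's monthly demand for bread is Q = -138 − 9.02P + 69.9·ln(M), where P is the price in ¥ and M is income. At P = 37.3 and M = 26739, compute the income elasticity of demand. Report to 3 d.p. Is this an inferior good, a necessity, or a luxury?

At P = 37.3, M = 26739: Q = 238.106.
Holding P constant, ∂Q/∂M = 69.9/M = 0.00261416.
η_M = (∂Q/∂M)·(M/Q) = 0.00261416 × (26739/238.106) = 0.294.
Since 0 < η < 1, this is a necessity.

0.294 (necessity)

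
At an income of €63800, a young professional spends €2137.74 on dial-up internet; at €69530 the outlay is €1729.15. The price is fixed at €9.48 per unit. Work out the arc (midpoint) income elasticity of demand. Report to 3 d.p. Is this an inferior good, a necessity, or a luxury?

-2.459 (inferior good)

With a constant price, Q₁ = 2137.74/9.48 = 225.500 and Q₂ = 1729.15/9.48 = 182.400 (equivalently, work directly with expenditure since P cancels).
Midpoint %ΔQ = (1729.15 − 2137.74)/1933.45 = -0.21133; midpoint %ΔI = (69530 − 63800)/66665 = 0.08595.
η = -0.21133 / 0.08595 = -2.459.
η < 0 ⇒ inferior good.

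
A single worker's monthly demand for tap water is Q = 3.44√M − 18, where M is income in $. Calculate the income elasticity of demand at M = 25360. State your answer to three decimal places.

At M = 25360: Q = 529.814.
dQ/dM = 3.44/(2√M) = 0.0108007 at this income.
η = (dQ/dM)·(M/Q) = 0.0108007 × (25360/529.814) = 0.517.

0.517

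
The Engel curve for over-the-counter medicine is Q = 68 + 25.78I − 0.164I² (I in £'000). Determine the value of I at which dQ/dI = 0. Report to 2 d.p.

78.60

dQ/dI = 25.78 − 0.328I.
The good is inferior where dQ/dI < 0. Setting dQ/dI = 0 gives I = 25.78 / 0.328 = 78.60.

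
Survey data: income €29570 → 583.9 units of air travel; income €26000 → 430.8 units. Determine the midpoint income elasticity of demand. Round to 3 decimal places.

ΔQ = 430.8 − 583.9 = -153.1; midpoint Q̄ = (583.9 + 430.8)/2 = 507.35.
ΔI = 26000 − 29570 = -3570; midpoint Ī = (29570 + 26000)/2 = 27785.
η = (ΔQ/Q̄) ÷ (ΔI/Ī) = (-153.1/507.35) ÷ (-3570/27785) = 2.349.

2.349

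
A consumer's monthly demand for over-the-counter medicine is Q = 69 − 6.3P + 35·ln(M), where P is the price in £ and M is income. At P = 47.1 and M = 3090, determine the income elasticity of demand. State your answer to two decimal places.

At P = 47.1, M = 3090: Q = 53.527.
Holding P constant, ∂Q/∂M = 35/M = 0.0113269.
η_M = (∂Q/∂M)·(M/Q) = 0.0113269 × (3090/53.527) = 0.65.

0.65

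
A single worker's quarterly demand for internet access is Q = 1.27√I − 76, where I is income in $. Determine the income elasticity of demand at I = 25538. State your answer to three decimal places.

0.799

At I = 25538: Q = 126.954.
dQ/dI = 1.27/(2√I) = 0.00397356 at this income.
η = (dQ/dI)·(I/Q) = 0.00397356 × (25538/126.954) = 0.799.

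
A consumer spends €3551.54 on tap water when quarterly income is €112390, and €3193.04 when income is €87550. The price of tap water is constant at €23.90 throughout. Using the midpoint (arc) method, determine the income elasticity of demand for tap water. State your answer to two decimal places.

With a constant price, Q₁ = 3551.54/23.90 = 148.600 and Q₂ = 3193.04/23.90 = 133.600 (equivalently, work directly with expenditure since P cancels).
Midpoint %ΔQ = (3193.04 − 3551.54)/3372.29 = -0.10631; midpoint %ΔI = (87550 − 112390)/99970 = -0.24847.
η = -0.10631 / -0.24847 = 0.43.

0.43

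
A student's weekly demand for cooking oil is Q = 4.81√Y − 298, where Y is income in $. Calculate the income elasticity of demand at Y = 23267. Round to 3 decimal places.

0.842

At Y = 23267: Q = 435.695.
dQ/dY = 4.81/(2√Y) = 0.0157668 at this income.
η = (dQ/dY)·(Y/Q) = 0.0157668 × (23267/435.695) = 0.842.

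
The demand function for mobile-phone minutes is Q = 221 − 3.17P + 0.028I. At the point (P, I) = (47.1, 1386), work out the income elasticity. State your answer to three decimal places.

At P = 47.1, I = 1386: Q = 110.501.
Holding P constant, ∂Q/∂I = 0.028.
η_I = (∂Q/∂I)·(I/Q) = 0.028 × (1386/110.501) = 0.351.

0.351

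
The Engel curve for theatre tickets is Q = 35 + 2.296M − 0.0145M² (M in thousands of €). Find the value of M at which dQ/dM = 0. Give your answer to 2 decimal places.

dQ/dM = 2.296 − 0.029M.
The good is inferior where dQ/dM < 0. Setting dQ/dM = 0 gives M = 2.296 / 0.029 = 79.17.

79.17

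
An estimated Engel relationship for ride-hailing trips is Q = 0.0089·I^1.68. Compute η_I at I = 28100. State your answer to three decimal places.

1.680

For Q = A·I^β the income elasticity is constant and equal to β.
Here β = 1.68, so η = 1.680.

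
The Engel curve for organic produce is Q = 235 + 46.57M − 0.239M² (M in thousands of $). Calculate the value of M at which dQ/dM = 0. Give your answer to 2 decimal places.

97.43

dQ/dM = 46.57 − 0.478M.
The good is inferior where dQ/dM < 0. Setting dQ/dM = 0 gives M = 46.57 / 0.478 = 97.43.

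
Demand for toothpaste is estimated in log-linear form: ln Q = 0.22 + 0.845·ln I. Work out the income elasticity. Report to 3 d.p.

0.845

In a log-linear demand, the coefficient on ln I is the income elasticity.
So η = 0.845.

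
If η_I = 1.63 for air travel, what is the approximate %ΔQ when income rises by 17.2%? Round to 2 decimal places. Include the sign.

%ΔQ ≈ η × %ΔI = 1.63 × 17.2% = 28.04%.

28.04%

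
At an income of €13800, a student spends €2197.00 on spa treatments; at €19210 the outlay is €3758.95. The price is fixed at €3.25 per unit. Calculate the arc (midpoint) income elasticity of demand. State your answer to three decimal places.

With a constant price, Q₁ = 2197.00/3.25 = 676.000 and Q₂ = 3758.95/3.25 = 1156.600 (equivalently, work directly with expenditure since P cancels).
Midpoint %ΔQ = (3758.95 − 2197.00)/2977.98 = 0.52450; midpoint %ΔI = (19210 − 13800)/16505 = 0.32778.
η = 0.52450 / 0.32778 = 1.600.

1.600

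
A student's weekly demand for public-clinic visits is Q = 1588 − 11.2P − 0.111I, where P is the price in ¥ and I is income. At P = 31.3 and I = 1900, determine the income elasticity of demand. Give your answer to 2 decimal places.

At P = 31.3, I = 1900: Q = 1026.540.
Holding P constant, ∂Q/∂I = −0.111.
η_I = (∂Q/∂I)·(I/Q) = -0.111 × (1900/1026.540) = -0.21.

-0.21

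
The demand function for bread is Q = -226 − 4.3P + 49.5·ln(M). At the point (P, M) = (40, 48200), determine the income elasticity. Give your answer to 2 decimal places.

At P = 40, M = 48200: Q = 135.764.
Holding P constant, ∂Q/∂M = 49.5/M = 0.00102697.
η_M = (∂Q/∂M)·(M/Q) = 0.00102697 × (48200/135.764) = 0.36.

0.36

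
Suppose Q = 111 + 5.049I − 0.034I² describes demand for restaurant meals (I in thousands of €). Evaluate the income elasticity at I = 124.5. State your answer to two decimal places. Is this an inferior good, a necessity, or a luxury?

At I = 124.5: Q = 212.5920.
dQ/dI = 5.049 − 0.068I = -3.41700.
η = (dQ/dI)·(I/Q) = -3.41700 × (124.5/212.5920) = -2.00.
η < 0 ⇒ inferior good.

-2.00 (inferior good)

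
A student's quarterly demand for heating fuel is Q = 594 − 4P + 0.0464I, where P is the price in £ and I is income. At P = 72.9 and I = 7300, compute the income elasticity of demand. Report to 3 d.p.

0.528

At P = 72.9, I = 7300: Q = 641.120.
Holding P constant, ∂Q/∂I = 0.0464.
η_I = (∂Q/∂I)·(I/Q) = 0.0464 × (7300/641.120) = 0.528.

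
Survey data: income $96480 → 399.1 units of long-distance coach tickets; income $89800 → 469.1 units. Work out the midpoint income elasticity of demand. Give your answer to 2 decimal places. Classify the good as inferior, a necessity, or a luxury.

ΔQ = 469.1 − 399.1 = 70; midpoint Q̄ = (399.1 + 469.1)/2 = 434.1.
ΔI = 89800 − 96480 = -6680; midpoint Ī = (96480 + 89800)/2 = 93140.
η = (ΔQ/Q̄) ÷ (ΔI/Ī) = (70/434.1) ÷ (-6680/93140) = -2.25.
η < 0 ⇒ inferior good.

-2.25 (inferior good)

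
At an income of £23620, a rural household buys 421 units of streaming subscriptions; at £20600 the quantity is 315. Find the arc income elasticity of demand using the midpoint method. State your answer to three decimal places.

2.109

ΔQ = 315 − 421 = -106; midpoint Q̄ = (421 + 315)/2 = 368.
ΔI = 20600 − 23620 = -3020; midpoint Ī = (23620 + 20600)/2 = 22110.
η = (ΔQ/Q̄) ÷ (ΔI/Ī) = (-106/368) ÷ (-3020/22110) = 2.109.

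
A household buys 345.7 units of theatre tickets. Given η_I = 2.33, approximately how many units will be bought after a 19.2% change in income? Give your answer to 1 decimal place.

%ΔQ ≈ η × %ΔI = 2.33 × 19.2% = 44.736%.
New Q ≈ 345.7 × (1 + 0.44736) = 500.4.

500.4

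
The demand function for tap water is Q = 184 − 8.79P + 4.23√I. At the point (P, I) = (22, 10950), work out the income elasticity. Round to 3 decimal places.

At P = 22, I = 10950: Q = 433.257.
Holding P constant, ∂Q/∂I = 4.23/(2√I) = 0.0202117.
η_I = (∂Q/∂I)·(I/Q) = 0.0202117 × (10950/433.257) = 0.511.

0.511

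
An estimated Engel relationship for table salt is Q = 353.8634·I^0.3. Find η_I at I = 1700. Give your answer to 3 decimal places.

For Q = A·I^β the income elasticity is constant and equal to β.
Here β = 0.3, so η = 0.300.

0.300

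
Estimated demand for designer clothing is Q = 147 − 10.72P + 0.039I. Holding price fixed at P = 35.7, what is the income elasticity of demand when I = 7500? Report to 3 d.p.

5.150

At P = 35.7, I = 7500: Q = 56.796.
Holding P constant, ∂Q/∂I = 0.039.
η_I = (∂Q/∂I)·(I/Q) = 0.039 × (7500/56.796) = 5.150.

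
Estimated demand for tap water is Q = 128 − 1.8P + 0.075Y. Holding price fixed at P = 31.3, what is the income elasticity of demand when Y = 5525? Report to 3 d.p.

At P = 31.3, Y = 5525: Q = 486.035.
Holding P constant, ∂Q/∂Y = 0.075.
η_Y = (∂Q/∂Y)·(Y/Q) = 0.075 × (5525/486.035) = 0.853.

0.853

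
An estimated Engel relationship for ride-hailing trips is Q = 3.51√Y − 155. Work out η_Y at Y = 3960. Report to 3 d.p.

1.676

At Y = 3960: Q = 65.879.
dQ/dY = 3.51/(2√Y) = 0.0278888 at this income.
η = (dQ/dY)·(Y/Q) = 0.0278888 × (3960/65.879) = 1.676.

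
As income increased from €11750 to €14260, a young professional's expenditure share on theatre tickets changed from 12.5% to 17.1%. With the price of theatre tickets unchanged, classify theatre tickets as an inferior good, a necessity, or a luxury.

luxury

The budget share rises as income rises, so η > 1.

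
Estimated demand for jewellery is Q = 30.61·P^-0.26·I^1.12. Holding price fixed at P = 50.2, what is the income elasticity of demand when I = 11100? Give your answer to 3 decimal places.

1.120

For a multiplicative demand Q = A·P^α·I^β, the income elasticity is β everywhere.
Here β = 1.12, so η = 1.120.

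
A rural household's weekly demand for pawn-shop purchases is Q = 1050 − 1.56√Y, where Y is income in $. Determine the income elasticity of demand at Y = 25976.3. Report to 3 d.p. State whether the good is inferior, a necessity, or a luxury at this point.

-0.157 (inferior good)

At Y = 25976.3: Q = 798.572.
dQ/dY = -1.56/(2√Y) = -0.00483956 at this income.
η = (dQ/dY)·(Y/Q) = -0.00483956 × (25976.3/798.572) = -0.157.
Since η < 0, the good is an inferior good.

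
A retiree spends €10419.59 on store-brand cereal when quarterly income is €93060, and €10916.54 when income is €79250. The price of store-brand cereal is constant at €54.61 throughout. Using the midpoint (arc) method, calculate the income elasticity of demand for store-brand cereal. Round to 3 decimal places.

With a constant price, Q₁ = 10419.59/54.61 = 190.800 and Q₂ = 10916.54/54.61 = 199.900 (equivalently, work directly with expenditure since P cancels).
Midpoint %ΔQ = (10916.54 − 10419.59)/10668.07 = 0.04658; midpoint %ΔI = (79250 − 93060)/86155 = -0.16029.
η = 0.04658 / -0.16029 = -0.291.

-0.291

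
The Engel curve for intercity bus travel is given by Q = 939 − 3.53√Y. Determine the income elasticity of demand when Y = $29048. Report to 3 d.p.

At Y = 29048: Q = 337.365.
dQ/dY = -3.53/(2√Y) = -0.0103559 at this income.
η = (dQ/dY)·(Y/Q) = -0.0103559 × (29048/337.365) = -0.892.

-0.892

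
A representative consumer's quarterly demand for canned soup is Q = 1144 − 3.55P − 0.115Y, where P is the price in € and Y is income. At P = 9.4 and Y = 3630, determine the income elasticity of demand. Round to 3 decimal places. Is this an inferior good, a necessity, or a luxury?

-0.602 (inferior good)

At P = 9.4, Y = 3630: Q = 693.180.
Holding P constant, ∂Q/∂Y = −0.115.
η_Y = (∂Q/∂Y)·(Y/Q) = -0.115 × (3630/693.180) = -0.602.
Since η < 0, this is an inferior good.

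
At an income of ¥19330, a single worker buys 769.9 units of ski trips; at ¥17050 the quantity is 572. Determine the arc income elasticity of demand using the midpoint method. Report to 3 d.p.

ΔQ = 572 − 769.9 = -197.9; midpoint Q̄ = (769.9 + 572)/2 = 670.95.
ΔI = 17050 − 19330 = -2280; midpoint Ī = (19330 + 17050)/2 = 18190.
η = (ΔQ/Q̄) ÷ (ΔI/Ī) = (-197.9/670.95) ÷ (-2280/18190) = 2.353.

2.353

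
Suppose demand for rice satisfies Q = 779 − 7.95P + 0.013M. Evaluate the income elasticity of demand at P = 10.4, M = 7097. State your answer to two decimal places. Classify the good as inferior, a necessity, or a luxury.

0.12 (necessity)

At P = 10.4, M = 7097: Q = 788.581.
Holding P constant, ∂Q/∂M = 0.013.
η_M = (∂Q/∂M)·(M/Q) = 0.013 × (7097/788.581) = 0.12.
Since 0 < η < 1, this is a necessity.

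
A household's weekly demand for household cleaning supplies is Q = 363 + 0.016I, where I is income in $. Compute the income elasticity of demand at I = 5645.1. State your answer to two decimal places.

0.20

At I = 5645.1: Q = 453.322.
dQ/dI = 0.016.
η = (dQ/dI)·(I/Q) = 0.016 × (5645.1/453.322) = 0.20.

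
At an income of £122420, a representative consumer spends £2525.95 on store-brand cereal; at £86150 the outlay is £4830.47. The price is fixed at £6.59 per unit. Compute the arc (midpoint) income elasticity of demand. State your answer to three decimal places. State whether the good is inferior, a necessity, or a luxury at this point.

With a constant price, Q₁ = 2525.95/6.59 = 383.300 and Q₂ = 4830.47/6.59 = 733.000 (equivalently, work directly with expenditure since P cancels).
Midpoint %ΔQ = (4830.47 − 2525.95)/3678.21 = 0.62653; midpoint %ΔI = (86150 − 122420)/104285 = -0.34780.
η = 0.62653 / -0.34780 = -1.801.
η < 0 ⇒ inferior good.

-1.801 (inferior good)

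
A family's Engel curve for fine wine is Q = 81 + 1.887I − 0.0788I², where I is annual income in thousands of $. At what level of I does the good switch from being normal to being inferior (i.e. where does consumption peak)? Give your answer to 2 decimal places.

11.97

dQ/dI = 1.887 − 0.1576I.
The good is inferior where dQ/dI < 0. Setting dQ/dI = 0 gives I = 1.887 / 0.1576 = 11.97.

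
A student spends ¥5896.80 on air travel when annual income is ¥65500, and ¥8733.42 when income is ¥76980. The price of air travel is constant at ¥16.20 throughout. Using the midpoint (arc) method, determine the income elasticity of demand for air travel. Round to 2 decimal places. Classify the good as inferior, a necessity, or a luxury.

With a constant price, Q₁ = 5896.80/16.20 = 364.000 and Q₂ = 8733.42/16.20 = 539.100 (equivalently, work directly with expenditure since P cancels).
Midpoint %ΔQ = (8733.42 − 5896.80)/7315.11 = 0.38778; midpoint %ΔI = (76980 − 65500)/71240 = 0.16115.
η = 0.38778 / 0.16115 = 2.41.
η > 1 ⇒ luxury.

2.41 (luxury)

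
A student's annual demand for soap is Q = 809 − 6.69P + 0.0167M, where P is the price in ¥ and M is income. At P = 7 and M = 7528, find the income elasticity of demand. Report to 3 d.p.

0.142

At P = 7, M = 7528: Q = 887.888.
Holding P constant, ∂Q/∂M = 0.0167.
η_M = (∂Q/∂M)·(M/Q) = 0.0167 × (7528/887.888) = 0.142.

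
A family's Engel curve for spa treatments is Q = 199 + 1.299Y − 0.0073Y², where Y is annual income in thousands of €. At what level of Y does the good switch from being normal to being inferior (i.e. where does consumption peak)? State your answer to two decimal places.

88.97

dQ/dY = 1.299 − 0.0146Y.
The good is inferior where dQ/dY < 0. Setting dQ/dY = 0 gives Y = 1.299 / 0.0146 = 88.97.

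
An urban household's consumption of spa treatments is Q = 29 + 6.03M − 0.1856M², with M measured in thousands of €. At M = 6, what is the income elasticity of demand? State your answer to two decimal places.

At M = 6: Q = 58.4984.
dQ/dM = 6.03 − 0.3712M = 3.80280.
η = (dQ/dM)·(M/Q) = 3.80280 × (6/58.4984) = 0.39.

0.39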